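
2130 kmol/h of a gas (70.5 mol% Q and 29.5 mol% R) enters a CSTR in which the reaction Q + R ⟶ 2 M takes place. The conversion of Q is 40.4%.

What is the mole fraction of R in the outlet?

0.0102

Q reacted = 0.404 × 1502 = 606.7 kmol/h; ν_Q = −1, so ξ = 606.7/1 = 606.7 kmol/h.
Outlet amounts (n = n₀ + ν ξ):
  Q: 1502 − 1(606.7) = 895
  R: 628.4 − 1(606.7) = 21.68
  M: 0 + 2(606.7) = 1213
Total out = 2130 kmol/h; y_R = 21.68 / 2130 = 0.01018.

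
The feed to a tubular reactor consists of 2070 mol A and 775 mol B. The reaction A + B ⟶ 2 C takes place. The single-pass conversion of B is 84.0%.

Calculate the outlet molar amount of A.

B reacted = 0.84 × 775 = 651 mol; ν_B = −1, so ξ = 651/1 = 651 mol.
Outlet amounts (n = n₀ + ν ξ):
  A: 2070 − 1(651) = 1419
  B: 775 − 1(651) = 124
  C: 0 + 2(651) = 1302

1420 mol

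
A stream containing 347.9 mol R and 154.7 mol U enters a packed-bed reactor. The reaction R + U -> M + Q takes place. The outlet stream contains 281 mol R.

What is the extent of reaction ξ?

ξ = 66.9 mol

For R: n = n₀ − 1ξ → 281 = 347.9 − 1ξ, giving ξ = 66.9 mol.
Outlet amounts (n = n₀ + ν ξ):
  R: 347.9 − 1(66.9) = 281
  U: 154.7 − 1(66.9) = 87.8
  M: 0 + 1(66.9) = 66.9
  Q: 0 + 1(66.9) = 66.9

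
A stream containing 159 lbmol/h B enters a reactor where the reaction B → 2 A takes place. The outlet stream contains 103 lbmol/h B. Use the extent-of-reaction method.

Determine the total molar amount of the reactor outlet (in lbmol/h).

215 lbmol/h

For B: n = n₀ − 1ξ → 103 = 159 − 1ξ, giving ξ = 56 lbmol/h.
Outlet amounts (n = n₀ + ν ξ):
  B: 159 − 1(56) = 103
  A: 0 + 2(56) = 112
Total out = 103 + 112 = 215 lbmol/h.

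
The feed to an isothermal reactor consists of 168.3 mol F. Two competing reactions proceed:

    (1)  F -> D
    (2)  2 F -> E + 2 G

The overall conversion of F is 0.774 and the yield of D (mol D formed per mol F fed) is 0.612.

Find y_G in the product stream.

Yield of D: 1ξ₁ / 168.3 = 0.612 → ξ₁ = 103 mol.
Conversion of F: 1ξ₁ + 2ξ₂ = 0.774 × 168.3 = 130.3 → ξ₂ = 13.63 mol.
Outlet amounts (n = n₀ + Σ ν·ξ):
  F: 168.3 − 1(103) − 2(13.63) = 38.04
  D: 0 + 1(103) = 103
  E: 0 + 1(13.63) = 13.63
  G: 0 + 2(13.63) = 27.26
Total out = 181.9 mol; y_G = 27.26 / 181.9 = 0.1499.

0.15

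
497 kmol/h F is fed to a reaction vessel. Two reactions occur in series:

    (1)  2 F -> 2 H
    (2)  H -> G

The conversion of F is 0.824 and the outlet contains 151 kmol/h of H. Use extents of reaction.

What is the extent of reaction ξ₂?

Conversion of F: F consumed = 2ξ₁ = 0.824 × 497 → ξ₁ = 204.8 kmol/h.
H balance: n_H = 0 + 2ξ₁ − 1ξ₂ = 151 → ξ₂ = (2·204.8 − 151)/1 = 258.5 kmol/h.
Outlet amounts (n = n₀ + Σ ν·ξ):
  F: 497 − 2(204.8) = 87.47
  H: 0 + 2(204.8) − 1(258.5) = 151
  G: 0 + 1(258.5) = 258.5

ξ₂ = 259 kmol/h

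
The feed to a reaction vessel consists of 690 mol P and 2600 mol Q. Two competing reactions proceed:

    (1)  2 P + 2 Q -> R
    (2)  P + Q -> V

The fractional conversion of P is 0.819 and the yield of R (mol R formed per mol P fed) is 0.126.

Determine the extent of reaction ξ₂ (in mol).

ξ₂ = 391 mol

Yield of R: 1ξ₁ / 690 = 0.126 → ξ₁ = 86.94 mol.
Conversion of P: 2ξ₁ + 1ξ₂ = 0.819 × 690 = 565.1 → ξ₂ = 391.2 mol.
Outlet amounts (n = n₀ + Σ ν·ξ):
  P: 690 − 2(86.94) − 1(391.2) = 124.9
  Q: 2600 − 2(86.94) − 1(391.2) = 2035
  R: 0 + 1(86.94) = 86.94
  V: 0 + 1(391.2) = 391.2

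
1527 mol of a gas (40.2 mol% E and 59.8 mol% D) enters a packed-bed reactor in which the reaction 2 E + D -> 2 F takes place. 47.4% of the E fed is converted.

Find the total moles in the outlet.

1380 mol

E reacted = 0.474 × 613.9 = 291 mol; ν_E = −2, so ξ = 291/2 = 145.5 mol.
Outlet amounts (n = n₀ + ν ξ):
  E: 613.9 − 2(145.5) = 322.9
  D: 913.1 − 1(145.5) = 767.7
  F: 0 + 2(145.5) = 291
Total out = 322.9 + 767.7 + 291 = 1382 mol.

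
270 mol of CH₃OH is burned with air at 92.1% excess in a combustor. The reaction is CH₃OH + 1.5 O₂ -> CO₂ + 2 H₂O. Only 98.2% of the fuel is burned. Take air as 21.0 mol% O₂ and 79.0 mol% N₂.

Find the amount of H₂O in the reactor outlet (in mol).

Stoichiometric O₂ = 1.5 × 270 = 405 mol; O₂ fed = 405 × 1.921 = 778 mol.
N₂ fed = 778 × 79/21 = 2927 mol.
Fuel reacted = 0.982 × 270 → ξ = 265.1 mol.
Outlet (n = n₀ + ν ξ):
  CH₃OH: 270 − 1(265.1) = 4.86
  O₂: 778 − 1.5(265.1) = 380.3
  N₂: 2927 (inert)
  CO₂: 0 + 1(265.1) = 265.1
  H₂O: 0 + 2(265.1) = 530.3

530 mol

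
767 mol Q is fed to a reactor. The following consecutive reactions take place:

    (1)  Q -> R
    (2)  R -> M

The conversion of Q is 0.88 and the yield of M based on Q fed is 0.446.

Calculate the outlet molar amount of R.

Conversion of Q: Q consumed = 1ξ₁ = 0.88 × 767 → ξ₁ = 675 mol.
Yield of M: 1ξ₂ / 767 = 0.446 → ξ₂ = 342.1 mol.
Outlet amounts (n = n₀ + Σ ν·ξ):
  Q: 767 − 1(675) = 92.04
  R: 0 + 1(675) − 1(342.1) = 332.9
  M: 0 + 1(342.1) = 342.1

333 mol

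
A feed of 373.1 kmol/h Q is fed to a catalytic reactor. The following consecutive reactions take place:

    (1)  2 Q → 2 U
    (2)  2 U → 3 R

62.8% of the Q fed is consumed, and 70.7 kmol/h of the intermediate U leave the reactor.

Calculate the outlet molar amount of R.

245 kmol/h

Conversion of Q: Q consumed = 2ξ₁ = 0.628 × 373.1 → ξ₁ = 117.2 kmol/h.
U balance: n_U = 0 + 2ξ₁ − 2ξ₂ = 70.7 → ξ₂ = (2·117.2 − 70.7)/2 = 81.8 kmol/h.
Outlet amounts (n = n₀ + Σ ν·ξ):
  Q: 373.1 − 2(117.2) = 138.8
  U: 0 + 2(117.2) − 2(81.8) = 70.7
  R: 0 + 3(81.8) = 245.4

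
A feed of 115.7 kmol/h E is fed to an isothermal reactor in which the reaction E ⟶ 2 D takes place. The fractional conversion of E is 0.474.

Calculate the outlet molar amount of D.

E reacted = 0.474 × 115.7 = 54.84 kmol/h; ν_E = −1, so ξ = 54.84/1 = 54.84 kmol/h.
Outlet amounts (n = n₀ + ν ξ):
  E: 115.7 − 1(54.84) = 60.86
  D: 0 + 2(54.84) = 109.7

110 kmol/h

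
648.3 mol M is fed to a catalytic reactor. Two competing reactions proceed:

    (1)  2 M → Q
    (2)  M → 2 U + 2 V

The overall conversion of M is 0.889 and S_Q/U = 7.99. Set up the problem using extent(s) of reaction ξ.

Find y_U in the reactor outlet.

0.083

Conversion of M: M consumed = 0.889 × 648.3 = 576.3 mol = 2ξ₁ + 1ξ₂.
Selectivity: 1ξ₁ / (2ξ₂) = 7.99 → ξ₁ = 15.98 ξ₂.
Substitute: (2·15.98 + 1) ξ₂ = 576.3 → ξ₂ = 17.49 mol, ξ₁ = 279.4 mol.
Outlet amounts (n = n₀ + Σ ν·ξ):
  M: 648.3 − 2(279.4) − 1(17.49) = 71.96
  Q: 0 + 1(279.4) = 279.4
  U: 0 + 2(17.49) = 34.97
  V: 0 + 2(17.49) = 34.97
Total out = 421.3 mol; y_U = 34.97 / 421.3 = 0.083.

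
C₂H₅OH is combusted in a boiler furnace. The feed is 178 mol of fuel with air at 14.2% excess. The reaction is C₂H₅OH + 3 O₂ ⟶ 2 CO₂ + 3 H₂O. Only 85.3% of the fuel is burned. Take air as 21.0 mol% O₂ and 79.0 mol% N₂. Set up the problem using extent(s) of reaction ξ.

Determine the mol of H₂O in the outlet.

Stoichiometric O₂ = 3 × 178 = 534 mol; O₂ fed = 534 × 1.142 = 609.8 mol.
N₂ fed = 609.8 × 79/21 = 2294 mol.
Fuel reacted = 0.853 × 178 → ξ = 151.8 mol.
Outlet (n = n₀ + ν ξ):
  C₂H₅OH: 178 − 1(151.8) = 26.17
  O₂: 609.8 − 3(151.8) = 154.3
  N₂: 2294 (inert)
  CO₂: 0 + 2(151.8) = 303.7
  H₂O: 0 + 3(151.8) = 455.5

456 mol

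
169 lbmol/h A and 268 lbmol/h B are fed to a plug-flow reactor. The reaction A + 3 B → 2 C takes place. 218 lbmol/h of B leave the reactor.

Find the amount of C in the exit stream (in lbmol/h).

33.3 lbmol/h

For B: n = n₀ − 3ξ → 218 = 268 − 3ξ, giving ξ = 16.67 lbmol/h.
Outlet amounts (n = n₀ + ν ξ):
  A: 169 − 1(16.67) = 152.3
  B: 268 − 3(16.67) = 218
  C: 0 + 2(16.67) = 33.33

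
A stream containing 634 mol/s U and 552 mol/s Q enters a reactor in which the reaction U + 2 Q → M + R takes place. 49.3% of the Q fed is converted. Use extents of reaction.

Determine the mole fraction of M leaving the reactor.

0.13

Q reacted = 0.493 × 552 = 272.1 mol/s; ν_Q = −2, so ξ = 272.1/2 = 136.1 mol/s.
Outlet amounts (n = n₀ + ν ξ):
  U: 634 − 1(136.1) = 497.9
  Q: 552 − 2(136.1) = 279.9
  M: 0 + 1(136.1) = 136.1
  R: 0 + 1(136.1) = 136.1
Total out = 1050 mol/s; y_M = 136.1 / 1050 = 0.1296.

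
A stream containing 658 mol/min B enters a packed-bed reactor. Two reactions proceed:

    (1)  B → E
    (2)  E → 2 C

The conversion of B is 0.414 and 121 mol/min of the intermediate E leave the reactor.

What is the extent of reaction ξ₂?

Conversion of B: B consumed = 1ξ₁ = 0.414 × 658 → ξ₁ = 272.4 mol/min.
E balance: n_E = 0 + 1ξ₁ − 1ξ₂ = 121 → ξ₂ = (1·272.4 − 121)/1 = 151.4 mol/min.
Outlet amounts (n = n₀ + Σ ν·ξ):
  B: 658 − 1(272.4) = 385.6
  E: 0 + 1(272.4) − 1(151.4) = 121
  C: 0 + 2(151.4) = 302.8

ξ₂ = 151 mol/min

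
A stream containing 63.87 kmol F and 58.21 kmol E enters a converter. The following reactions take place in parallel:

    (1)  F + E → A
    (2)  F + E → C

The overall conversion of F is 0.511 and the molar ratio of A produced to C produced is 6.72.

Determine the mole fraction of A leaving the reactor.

0.318

Conversion of F: F consumed = 0.511 × 63.87 = 32.64 kmol = 1ξ₁ + 1ξ₂.
Selectivity: 1ξ₁ / (1ξ₂) = 6.72 → ξ₁ = 6.72 ξ₂.
Substitute: (1·6.72 + 1) ξ₂ = 32.64 → ξ₂ = 4.228 kmol, ξ₁ = 28.41 kmol.
Outlet amounts (n = n₀ + Σ ν·ξ):
  F: 63.87 − 1(28.41) − 1(4.228) = 31.23
  E: 58.21 − 1(28.41) − 1(4.228) = 25.57
  A: 0 + 1(28.41) = 28.41
  C: 0 + 1(4.228) = 4.228
Total out = 89.44 kmol; y_A = 28.41 / 89.44 = 0.3176.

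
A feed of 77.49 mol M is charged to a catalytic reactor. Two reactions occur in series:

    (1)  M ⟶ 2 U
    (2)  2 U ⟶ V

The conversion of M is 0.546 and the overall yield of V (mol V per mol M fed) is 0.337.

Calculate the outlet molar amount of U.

Conversion of M: M consumed = 1ξ₁ = 0.546 × 77.49 → ξ₁ = 42.31 mol.
Yield of V: 1ξ₂ / 77.49 = 0.337 → ξ₂ = 26.11 mol.
Outlet amounts (n = n₀ + Σ ν·ξ):
  M: 77.49 − 1(42.31) = 35.18
  U: 0 + 2(42.31) − 2(26.11) = 32.39
  V: 0 + 1(26.11) = 26.11

32.4 mol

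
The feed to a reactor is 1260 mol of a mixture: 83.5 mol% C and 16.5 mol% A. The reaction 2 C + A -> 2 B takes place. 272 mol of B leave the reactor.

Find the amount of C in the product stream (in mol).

For B: n = n₀ + 2ξ → 272 = 0 + 2ξ, giving ξ = 136 mol.
Outlet amounts (n = n₀ + ν ξ):
  C: 1052 − 2(136) = 780.1
  A: 207.9 − 1(136) = 71.9
  B: 0 + 2(136) = 272

780 mol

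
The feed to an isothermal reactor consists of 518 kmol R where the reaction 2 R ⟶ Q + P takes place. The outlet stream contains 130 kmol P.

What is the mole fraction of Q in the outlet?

0.251

For P: n = n₀ + 1ξ → 130 = 0 + 1ξ, giving ξ = 130 kmol.
Outlet amounts (n = n₀ + ν ξ):
  R: 518 − 2(130) = 258
  Q: 0 + 1(130) = 130
  P: 0 + 1(130) = 130
Total out = 518 kmol; y_Q = 130 / 518 = 0.251.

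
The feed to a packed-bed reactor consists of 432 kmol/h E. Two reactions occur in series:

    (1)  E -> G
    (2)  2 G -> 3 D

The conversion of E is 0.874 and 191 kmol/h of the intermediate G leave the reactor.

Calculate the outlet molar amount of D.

280 kmol/h

Conversion of E: E consumed = 1ξ₁ = 0.874 × 432 → ξ₁ = 377.6 kmol/h.
G balance: n_G = 0 + 1ξ₁ − 2ξ₂ = 191 → ξ₂ = (1·377.6 − 191)/2 = 93.28 kmol/h.
Outlet amounts (n = n₀ + Σ ν·ξ):
  E: 432 − 1(377.6) = 54.43
  G: 0 + 1(377.6) − 2(93.28) = 191
  D: 0 + 3(93.28) = 279.9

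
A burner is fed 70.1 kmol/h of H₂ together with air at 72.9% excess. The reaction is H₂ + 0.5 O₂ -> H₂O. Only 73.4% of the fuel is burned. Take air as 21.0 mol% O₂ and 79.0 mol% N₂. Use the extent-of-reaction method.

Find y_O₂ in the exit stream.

Stoichiometric O₂ = 0.5 × 70.1 = 35.05 kmol/h; O₂ fed = 35.05 × 1.729 = 60.6 kmol/h.
N₂ fed = 60.6 × 79/21 = 228 kmol/h.
Fuel reacted = 0.734 × 70.1 → ξ = 51.45 kmol/h.
Outlet (n = n₀ + ν ξ):
  H₂: 70.1 − 1(51.45) = 18.65
  O₂: 60.6 − 0.5(51.45) = 34.87
  N₂: 228 (inert)
  H₂O: 0 + 1(51.45) = 51.45
Total out = 333 kmol/h; y_O₂ = 34.87 / 333 = 0.1047.

0.105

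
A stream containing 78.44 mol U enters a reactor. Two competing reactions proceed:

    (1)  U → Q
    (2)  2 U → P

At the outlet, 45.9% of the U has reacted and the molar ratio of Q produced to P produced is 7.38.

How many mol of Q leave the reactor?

28.3 mol

Conversion of U: U consumed = 0.459 × 78.44 = 36 mol = 1ξ₁ + 2ξ₂.
Selectivity: 1ξ₁ / (1ξ₂) = 7.38 → ξ₁ = 7.38 ξ₂.
Substitute: (1·7.38 + 2) ξ₂ = 36 → ξ₂ = 3.838 mol, ξ₁ = 28.33 mol.
Outlet amounts (n = n₀ + Σ ν·ξ):
  U: 78.44 − 1(28.33) − 2(3.838) = 42.44
  Q: 0 + 1(28.33) = 28.33
  P: 0 + 1(3.838) = 3.838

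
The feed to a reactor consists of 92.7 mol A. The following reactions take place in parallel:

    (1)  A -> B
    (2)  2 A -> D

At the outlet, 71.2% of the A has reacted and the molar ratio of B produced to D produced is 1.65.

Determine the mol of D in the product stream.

18.1 mol

Conversion of A: A consumed = 0.712 × 92.7 = 66 mol = 1ξ₁ + 2ξ₂.
Selectivity: 1ξ₁ / (1ξ₂) = 1.65 → ξ₁ = 1.65 ξ₂.
Substitute: (1·1.65 + 2) ξ₂ = 66 → ξ₂ = 18.08 mol, ξ₁ = 29.84 mol.
Outlet amounts (n = n₀ + Σ ν·ξ):
  A: 92.7 − 1(29.84) − 2(18.08) = 26.7
  B: 0 + 1(29.84) = 29.84
  D: 0 + 1(18.08) = 18.08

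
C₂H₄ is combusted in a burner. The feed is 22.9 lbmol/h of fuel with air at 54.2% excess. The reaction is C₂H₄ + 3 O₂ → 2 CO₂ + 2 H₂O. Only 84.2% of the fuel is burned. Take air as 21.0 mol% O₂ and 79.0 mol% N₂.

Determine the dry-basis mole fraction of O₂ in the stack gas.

Stoichiometric O₂ = 3 × 22.9 = 68.7 lbmol/h; O₂ fed = 68.7 × 1.542 = 105.9 lbmol/h.
N₂ fed = 105.9 × 79/21 = 398.5 lbmol/h.
Fuel reacted = 0.842 × 22.9 → ξ = 19.28 lbmol/h.
Outlet (n = n₀ + ν ξ):
  C₂H₄: 22.9 − 1(19.28) = 3.618
  O₂: 105.9 − 3(19.28) = 48.09
  N₂: 398.5 (inert)
  CO₂: 0 + 2(19.28) = 38.56
  H₂O: 0 + 2(19.28) = 38.56
Dry total = 488.8 lbmol/h; y_O₂ (dry) = 48.09 / 488.8 = 0.09839.

0.0984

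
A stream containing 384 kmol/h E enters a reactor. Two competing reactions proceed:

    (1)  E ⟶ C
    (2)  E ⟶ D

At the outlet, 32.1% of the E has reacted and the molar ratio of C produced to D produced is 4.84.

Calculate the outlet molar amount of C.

Conversion of E: E consumed = 0.321 × 384 = 123.3 kmol/h = 1ξ₁ + 1ξ₂.
Selectivity: 1ξ₁ / (1ξ₂) = 4.84 → ξ₁ = 4.84 ξ₂.
Substitute: (1·4.84 + 1) ξ₂ = 123.3 → ξ₂ = 21.11 kmol/h, ξ₁ = 102.2 kmol/h.
Outlet amounts (n = n₀ + Σ ν·ξ):
  E: 384 − 1(102.2) − 1(21.11) = 260.7
  C: 0 + 1(102.2) = 102.2
  D: 0 + 1(21.11) = 21.11

102 kmol/h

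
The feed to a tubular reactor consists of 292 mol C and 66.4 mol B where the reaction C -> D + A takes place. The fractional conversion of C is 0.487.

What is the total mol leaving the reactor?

C reacted = 0.487 × 292 = 142.2 mol; ν_C = −1, so ξ = 142.2/1 = 142.2 mol.
Outlet amounts (n = n₀ + ν ξ):
  C: 292 − 1(142.2) = 149.8
  D: 0 + 1(142.2) = 142.2
  A: 0 + 1(142.2) = 142.2
  B: 66.4 (inert)
Total out = 149.8 + 142.2 + 142.2 + 66.4 = 500.6 mol.

501 mol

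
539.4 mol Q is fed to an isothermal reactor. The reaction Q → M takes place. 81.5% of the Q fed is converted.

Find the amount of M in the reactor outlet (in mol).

440 mol

Q reacted = 0.815 × 539.4 = 439.6 mol; ν_Q = −1, so ξ = 439.6/1 = 439.6 mol.
Outlet amounts (n = n₀ + ν ξ):
  Q: 539.4 − 1(439.6) = 99.79
  M: 0 + 1(439.6) = 439.6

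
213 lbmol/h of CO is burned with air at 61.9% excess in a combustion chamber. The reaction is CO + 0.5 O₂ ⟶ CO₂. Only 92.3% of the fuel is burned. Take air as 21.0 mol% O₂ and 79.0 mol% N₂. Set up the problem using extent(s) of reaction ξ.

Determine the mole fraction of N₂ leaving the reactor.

Stoichiometric O₂ = 0.5 × 213 = 106.5 lbmol/h; O₂ fed = 106.5 × 1.619 = 172.4 lbmol/h.
N₂ fed = 172.4 × 79/21 = 648.6 lbmol/h.
Fuel reacted = 0.923 × 213 → ξ = 196.6 lbmol/h.
Outlet (n = n₀ + ν ξ):
  CO: 213 − 1(196.6) = 16.4
  O₂: 172.4 − 0.5(196.6) = 74.12
  N₂: 648.6 (inert)
  CO₂: 0 + 1(196.6) = 196.6
Total out = 935.8 lbmol/h; y_N₂ = 648.6 / 935.8 = 0.6932.

0.693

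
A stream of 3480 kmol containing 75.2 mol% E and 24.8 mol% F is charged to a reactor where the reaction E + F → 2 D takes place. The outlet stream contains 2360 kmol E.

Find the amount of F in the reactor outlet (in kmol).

For E: n = n₀ − 1ξ → 2360 = 2617 − 1ξ, giving ξ = 257 kmol.
Outlet amounts (n = n₀ + ν ξ):
  E: 2617 − 1(257) = 2360
  F: 863 − 1(257) = 606.1
  D: 0 + 2(257) = 513.9

606 kmol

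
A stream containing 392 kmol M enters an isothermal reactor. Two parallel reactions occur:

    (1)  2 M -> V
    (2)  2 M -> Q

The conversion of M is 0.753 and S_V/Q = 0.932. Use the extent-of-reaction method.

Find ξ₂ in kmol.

Conversion of M: M consumed = 0.753 × 392 = 295.2 kmol = 2ξ₁ + 2ξ₂.
Selectivity: 1ξ₁ / (1ξ₂) = 0.932 → ξ₁ = 0.932 ξ₂.
Substitute: (2·0.932 + 2) ξ₂ = 295.2 → ξ₂ = 76.39 kmol, ξ₁ = 71.2 kmol.
Outlet amounts (n = n₀ + Σ ν·ξ):
  M: 392 − 2(71.2) − 2(76.39) = 96.82
  V: 0 + 1(71.2) = 71.2
  Q: 0 + 1(76.39) = 76.39

ξ₂ = 76.4 kmol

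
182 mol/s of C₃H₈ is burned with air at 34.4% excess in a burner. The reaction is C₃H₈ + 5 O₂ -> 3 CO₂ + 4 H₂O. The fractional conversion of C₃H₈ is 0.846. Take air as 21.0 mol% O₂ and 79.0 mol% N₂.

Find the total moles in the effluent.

Stoichiometric O₂ = 5 × 182 = 910 mol/s; O₂ fed = 910 × 1.344 = 1223 mol/s.
N₂ fed = 1223 × 79/21 = 4601 mol/s.
Fuel reacted = 0.846 × 182 → ξ = 154 mol/s.
Outlet (n = n₀ + ν ξ):
  C₃H₈: 182 − 1(154) = 28.03
  O₂: 1223 − 5(154) = 453.2
  N₂: 4601 (inert)
  CO₂: 0 + 3(154) = 461.9
  H₂O: 0 + 4(154) = 615.9
Total out = 28.03 + 453.2 + 4601 + 461.9 + 615.9 = 6160 mol/s.

6160 mol/s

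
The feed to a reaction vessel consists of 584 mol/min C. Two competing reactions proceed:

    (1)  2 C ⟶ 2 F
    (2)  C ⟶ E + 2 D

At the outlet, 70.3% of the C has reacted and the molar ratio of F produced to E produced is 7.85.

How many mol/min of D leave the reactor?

Conversion of C: C consumed = 0.703 × 584 = 410.6 mol/min = 2ξ₁ + 1ξ₂.
Selectivity: 2ξ₁ / (1ξ₂) = 7.85 → ξ₁ = 3.925 ξ₂.
Substitute: (2·3.925 + 1) ξ₂ = 410.6 → ξ₂ = 46.39 mol/min, ξ₁ = 182.1 mol/min.
Outlet amounts (n = n₀ + Σ ν·ξ):
  C: 584 − 2(182.1) − 1(46.39) = 173.4
  F: 0 + 2(182.1) = 364.2
  E: 0 + 1(46.39) = 46.39
  D: 0 + 2(46.39) = 92.78

92.8 mol/min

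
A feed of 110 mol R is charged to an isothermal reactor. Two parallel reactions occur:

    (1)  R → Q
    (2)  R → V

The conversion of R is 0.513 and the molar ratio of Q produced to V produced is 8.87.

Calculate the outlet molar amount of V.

5.72 mol

Conversion of R: R consumed = 0.513 × 110 = 56.43 mol = 1ξ₁ + 1ξ₂.
Selectivity: 1ξ₁ / (1ξ₂) = 8.87 → ξ₁ = 8.87 ξ₂.
Substitute: (1·8.87 + 1) ξ₂ = 56.43 → ξ₂ = 5.717 mol, ξ₁ = 50.71 mol.
Outlet amounts (n = n₀ + Σ ν·ξ):
  R: 110 − 1(50.71) − 1(5.717) = 53.57
  Q: 0 + 1(50.71) = 50.71
  V: 0 + 1(5.717) = 5.717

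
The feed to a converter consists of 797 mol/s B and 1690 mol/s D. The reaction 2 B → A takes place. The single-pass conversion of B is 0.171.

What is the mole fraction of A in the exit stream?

0.0282

B reacted = 0.171 × 797 = 136.3 mol/s; ν_B = −2, so ξ = 136.3/2 = 68.14 mol/s.
Outlet amounts (n = n₀ + ν ξ):
  B: 797 − 2(68.14) = 660.7
  A: 0 + 1(68.14) = 68.14
  D: 1690 (inert)
Total out = 2419 mol/s; y_A = 68.14 / 2419 = 0.02817.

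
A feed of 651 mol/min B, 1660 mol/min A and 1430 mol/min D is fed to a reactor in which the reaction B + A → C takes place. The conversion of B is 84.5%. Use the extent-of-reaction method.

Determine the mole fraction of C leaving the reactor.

0.172

B reacted = 0.845 × 651 = 550.1 mol/min; ν_B = −1, so ξ = 550.1/1 = 550.1 mol/min.
Outlet amounts (n = n₀ + ν ξ):
  B: 651 − 1(550.1) = 100.9
  A: 1660 − 1(550.1) = 1110
  C: 0 + 1(550.1) = 550.1
  D: 1430 (inert)
Total out = 3191 mol/min; y_C = 550.1 / 3191 = 0.1724.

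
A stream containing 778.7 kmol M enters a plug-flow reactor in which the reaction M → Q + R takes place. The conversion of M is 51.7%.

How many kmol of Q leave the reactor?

M reacted = 0.517 × 778.7 = 402.6 kmol; ν_M = −1, so ξ = 402.6/1 = 402.6 kmol.
Outlet amounts (n = n₀ + ν ξ):
  M: 778.7 − 1(402.6) = 376.1
  Q: 0 + 1(402.6) = 402.6
  R: 0 + 1(402.6) = 402.6

403 kmol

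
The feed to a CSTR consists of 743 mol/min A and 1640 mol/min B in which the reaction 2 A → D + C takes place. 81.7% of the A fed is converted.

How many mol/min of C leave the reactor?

A reacted = 0.817 × 743 = 607 mol/min; ν_A = −2, so ξ = 607/2 = 303.5 mol/min.
Outlet amounts (n = n₀ + ν ξ):
  A: 743 − 2(303.5) = 136
  D: 0 + 1(303.5) = 303.5
  C: 0 + 1(303.5) = 303.5
  B: 1640 (inert)

304 mol/min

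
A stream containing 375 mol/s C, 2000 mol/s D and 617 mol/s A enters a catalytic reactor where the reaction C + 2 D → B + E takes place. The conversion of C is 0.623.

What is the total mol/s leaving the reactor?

2760 mol/s

C reacted = 0.623 × 375 = 233.6 mol/s; ν_C = −1, so ξ = 233.6/1 = 233.6 mol/s.
Outlet amounts (n = n₀ + ν ξ):
  C: 375 − 1(233.6) = 141.4
  D: 2000 − 2(233.6) = 1533
  B: 0 + 1(233.6) = 233.6
  E: 0 + 1(233.6) = 233.6
  A: 617 (inert)
Total out = 141.4 + 1533 + 233.6 + 233.6 + 617 = 2758 mol/s.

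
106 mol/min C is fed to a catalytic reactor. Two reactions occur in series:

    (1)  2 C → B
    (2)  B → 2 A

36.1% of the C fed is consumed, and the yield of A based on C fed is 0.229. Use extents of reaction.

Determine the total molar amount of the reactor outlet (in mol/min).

Conversion of C: C consumed = 2ξ₁ = 0.361 × 106 → ξ₁ = 19.13 mol/min.
Yield of A: 2ξ₂ / 106 = 0.229 → ξ₂ = 12.14 mol/min.
Outlet amounts (n = n₀ + Σ ν·ξ):
  C: 106 − 2(19.13) = 67.73
  B: 0 + 1(19.13) − 1(12.14) = 6.996
  A: 0 + 2(12.14) = 24.27
Total out = 67.73 + 6.996 + 24.27 = 99 mol/min.

99 mol/min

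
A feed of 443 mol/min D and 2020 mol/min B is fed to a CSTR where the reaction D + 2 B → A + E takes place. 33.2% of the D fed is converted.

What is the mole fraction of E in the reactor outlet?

D reacted = 0.332 × 443 = 147.1 mol/min; ν_D = −1, so ξ = 147.1/1 = 147.1 mol/min.
Outlet amounts (n = n₀ + ν ξ):
  D: 443 − 1(147.1) = 295.9
  B: 2020 − 2(147.1) = 1726
  A: 0 + 1(147.1) = 147.1
  E: 0 + 1(147.1) = 147.1
Total out = 2316 mol/min; y_E = 147.1 / 2316 = 0.06351.

0.0635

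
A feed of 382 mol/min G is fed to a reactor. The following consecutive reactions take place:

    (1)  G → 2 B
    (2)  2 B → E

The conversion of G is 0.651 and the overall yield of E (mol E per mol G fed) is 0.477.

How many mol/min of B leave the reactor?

133 mol/min

Conversion of G: G consumed = 1ξ₁ = 0.651 × 382 → ξ₁ = 248.7 mol/min.
Yield of E: 1ξ₂ / 382 = 0.477 → ξ₂ = 182.2 mol/min.
Outlet amounts (n = n₀ + Σ ν·ξ):
  G: 382 − 1(248.7) = 133.3
  B: 0 + 2(248.7) − 2(182.2) = 132.9
  E: 0 + 1(182.2) = 182.2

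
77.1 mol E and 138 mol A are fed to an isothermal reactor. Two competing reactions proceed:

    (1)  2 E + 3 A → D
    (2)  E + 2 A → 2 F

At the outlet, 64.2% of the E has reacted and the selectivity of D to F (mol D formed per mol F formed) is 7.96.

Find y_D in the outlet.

Conversion of E: E consumed = 0.642 × 77.1 = 49.5 mol = 2ξ₁ + 1ξ₂.
Selectivity: 1ξ₁ / (2ξ₂) = 7.96 → ξ₁ = 15.92 ξ₂.
Substitute: (2·15.92 + 1) ξ₂ = 49.5 → ξ₂ = 1.507 mol, ξ₁ = 24 mol.
Outlet amounts (n = n₀ + Σ ν·ξ):
  E: 77.1 − 2(24) − 1(1.507) = 27.6
  A: 138 − 3(24) − 2(1.507) = 63
  D: 0 + 1(24) = 24
  F: 0 + 2(1.507) = 3.015
Total out = 117.6 mol; y_D = 24 / 117.6 = 0.204.

0.204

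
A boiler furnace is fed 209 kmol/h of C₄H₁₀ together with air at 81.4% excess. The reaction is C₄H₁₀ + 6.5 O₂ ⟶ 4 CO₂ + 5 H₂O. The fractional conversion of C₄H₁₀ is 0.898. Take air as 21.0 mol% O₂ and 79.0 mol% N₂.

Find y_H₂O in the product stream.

0.0768

Stoichiometric O₂ = 6.5 × 209 = 1358 kmol/h; O₂ fed = 1358 × 1.814 = 2464 kmol/h.
N₂ fed = 2464 × 79/21 = 9271 kmol/h.
Fuel reacted = 0.898 × 209 → ξ = 187.7 kmol/h.
Outlet (n = n₀ + ν ξ):
  C₄H₁₀: 209 − 1(187.7) = 21.32
  O₂: 2464 − 6.5(187.7) = 1244
  N₂: 9271 (inert)
  CO₂: 0 + 4(187.7) = 750.7
  H₂O: 0 + 5(187.7) = 938.4
Total out = 12230 kmol/h; y_H₂O = 938.4 / 12230 = 0.07676.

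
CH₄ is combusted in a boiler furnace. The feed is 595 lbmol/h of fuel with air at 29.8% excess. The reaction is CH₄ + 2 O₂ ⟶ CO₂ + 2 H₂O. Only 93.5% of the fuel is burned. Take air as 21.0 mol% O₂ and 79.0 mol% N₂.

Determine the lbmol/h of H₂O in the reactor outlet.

1110 lbmol/h

Stoichiometric O₂ = 2 × 595 = 1190 lbmol/h; O₂ fed = 1190 × 1.298 = 1545 lbmol/h.
N₂ fed = 1545 × 79/21 = 5811 lbmol/h.
Fuel reacted = 0.935 × 595 → ξ = 556.3 lbmol/h.
Outlet (n = n₀ + ν ξ):
  CH₄: 595 − 1(556.3) = 38.67
  O₂: 1545 − 2(556.3) = 432
  N₂: 5811 (inert)
  CO₂: 0 + 1(556.3) = 556.3
  H₂O: 0 + 2(556.3) = 1113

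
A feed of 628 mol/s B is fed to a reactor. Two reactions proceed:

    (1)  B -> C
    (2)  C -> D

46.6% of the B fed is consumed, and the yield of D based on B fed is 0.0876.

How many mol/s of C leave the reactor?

238 mol/s

Conversion of B: B consumed = 1ξ₁ = 0.466 × 628 → ξ₁ = 292.6 mol/s.
Yield of D: 1ξ₂ / 628 = 0.0876 → ξ₂ = 55.01 mol/s.
Outlet amounts (n = n₀ + Σ ν·ξ):
  B: 628 − 1(292.6) = 335.4
  C: 0 + 1(292.6) − 1(55.01) = 237.6
  D: 0 + 1(55.01) = 55.01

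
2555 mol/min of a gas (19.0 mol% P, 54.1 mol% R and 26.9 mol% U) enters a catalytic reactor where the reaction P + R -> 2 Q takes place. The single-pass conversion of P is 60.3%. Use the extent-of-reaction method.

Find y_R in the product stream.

0.426

P reacted = 0.603 × 485.4 = 292.7 mol/min; ν_P = −1, so ξ = 292.7/1 = 292.7 mol/min.
Outlet amounts (n = n₀ + ν ξ):
  P: 485.4 − 1(292.7) = 192.7
  R: 1382 − 1(292.7) = 1090
  Q: 0 + 2(292.7) = 585.5
  U: 687.3 (inert)
Total out = 2555 mol/min; y_R = 1090 / 2555 = 0.4264.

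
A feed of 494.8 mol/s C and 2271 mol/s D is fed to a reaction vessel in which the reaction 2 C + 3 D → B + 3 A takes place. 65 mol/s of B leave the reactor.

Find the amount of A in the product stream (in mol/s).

For B: n = n₀ + 1ξ → 65 = 0 + 1ξ, giving ξ = 65 mol/s.
Outlet amounts (n = n₀ + ν ξ):
  C: 494.8 − 2(65) = 364.8
  D: 2271 − 3(65) = 2076
  B: 0 + 1(65) = 65
  A: 0 + 3(65) = 195

195 mol/s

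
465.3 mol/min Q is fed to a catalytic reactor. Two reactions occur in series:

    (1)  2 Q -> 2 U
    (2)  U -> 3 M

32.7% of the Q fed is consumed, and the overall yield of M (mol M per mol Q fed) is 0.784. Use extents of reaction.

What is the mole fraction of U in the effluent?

Conversion of Q: Q consumed = 2ξ₁ = 0.327 × 465.3 → ξ₁ = 76.08 mol/min.
Yield of M: 3ξ₂ / 465.3 = 0.784 → ξ₂ = 121.6 mol/min.
Outlet amounts (n = n₀ + Σ ν·ξ):
  Q: 465.3 − 2(76.08) = 313.1
  U: 0 + 2(76.08) − 1(121.6) = 30.55
  M: 0 + 3(121.6) = 364.8
Total out = 708.5 mol/min; y_U = 30.55 / 708.5 = 0.04313.

0.0431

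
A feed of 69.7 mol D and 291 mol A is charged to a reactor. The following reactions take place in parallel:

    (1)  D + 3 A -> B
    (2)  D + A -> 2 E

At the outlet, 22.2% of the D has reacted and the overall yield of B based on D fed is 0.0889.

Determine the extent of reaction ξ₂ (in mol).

ξ₂ = 9.28 mol

Yield of B: 1ξ₁ / 69.7 = 0.0889 → ξ₁ = 6.196 mol.
Conversion of D: 1ξ₁ + 1ξ₂ = 0.222 × 69.7 = 15.47 → ξ₂ = 9.277 mol.
Outlet amounts (n = n₀ + Σ ν·ξ):
  D: 69.7 − 1(6.196) − 1(9.277) = 54.23
  A: 291 − 3(6.196) − 1(9.277) = 263.1
  B: 0 + 1(6.196) = 6.196
  E: 0 + 2(9.277) = 18.55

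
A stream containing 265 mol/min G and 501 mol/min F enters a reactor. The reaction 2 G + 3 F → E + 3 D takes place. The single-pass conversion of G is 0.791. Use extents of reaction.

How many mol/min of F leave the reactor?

G reacted = 0.791 × 265 = 209.6 mol/min; ν_G = −2, so ξ = 209.6/2 = 104.8 mol/min.
Outlet amounts (n = n₀ + ν ξ):
  G: 265 − 2(104.8) = 55.38
  F: 501 − 3(104.8) = 186.6
  E: 0 + 1(104.8) = 104.8
  D: 0 + 3(104.8) = 314.4

187 mol/min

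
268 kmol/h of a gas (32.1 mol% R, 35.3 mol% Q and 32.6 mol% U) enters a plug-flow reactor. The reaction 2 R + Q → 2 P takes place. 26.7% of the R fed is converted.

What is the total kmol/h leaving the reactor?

257 kmol/h

R reacted = 0.267 × 86.03 = 22.97 kmol/h; ν_R = −2, so ξ = 22.97/2 = 11.48 kmol/h.
Outlet amounts (n = n₀ + ν ξ):
  R: 86.03 − 2(11.48) = 63.06
  Q: 94.6 − 1(11.48) = 83.12
  P: 0 + 2(11.48) = 22.97
  U: 87.37 (inert)
Total out = 63.06 + 83.12 + 22.97 + 87.37 = 256.5 kmol/h.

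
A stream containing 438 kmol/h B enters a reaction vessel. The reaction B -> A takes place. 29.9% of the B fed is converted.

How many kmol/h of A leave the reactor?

131 kmol/h

B reacted = 0.299 × 438 = 131 kmol/h; ν_B = −1, so ξ = 131/1 = 131 kmol/h.
Outlet amounts (n = n₀ + ν ξ):
  B: 438 − 1(131) = 307
  A: 0 + 1(131) = 131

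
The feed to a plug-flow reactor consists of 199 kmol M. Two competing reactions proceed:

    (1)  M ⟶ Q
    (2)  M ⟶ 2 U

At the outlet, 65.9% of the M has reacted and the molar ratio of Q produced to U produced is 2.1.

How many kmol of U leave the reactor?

Conversion of M: M consumed = 0.659 × 199 = 131.1 kmol = 1ξ₁ + 1ξ₂.
Selectivity: 1ξ₁ / (2ξ₂) = 2.1 → ξ₁ = 4.2 ξ₂.
Substitute: (1·4.2 + 1) ξ₂ = 131.1 → ξ₂ = 25.22 kmol, ξ₁ = 105.9 kmol.
Outlet amounts (n = n₀ + Σ ν·ξ):
  M: 199 − 1(105.9) − 1(25.22) = 67.86
  Q: 0 + 1(105.9) = 105.9
  U: 0 + 2(25.22) = 50.44

50.4 kmol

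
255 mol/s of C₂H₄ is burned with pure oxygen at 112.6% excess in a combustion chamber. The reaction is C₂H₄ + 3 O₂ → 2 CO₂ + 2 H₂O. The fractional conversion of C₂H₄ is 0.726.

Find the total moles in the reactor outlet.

Stoichiometric O₂ = 3 × 255 = 765 mol/s; O₂ fed = 765 × 2.126 = 1626 mol/s.
Fuel reacted = 0.726 × 255 → ξ = 185.1 mol/s.
Outlet (n = n₀ + ν ξ):
  C₂H₄: 255 − 1(185.1) = 69.87
  O₂: 1626 − 3(185.1) = 1071
  CO₂: 0 + 2(185.1) = 370.3
  H₂O: 0 + 2(185.1) = 370.3
Total out = 69.87 + 1071 + 370.3 + 370.3 = 1881 mol/s.

1880 mol/s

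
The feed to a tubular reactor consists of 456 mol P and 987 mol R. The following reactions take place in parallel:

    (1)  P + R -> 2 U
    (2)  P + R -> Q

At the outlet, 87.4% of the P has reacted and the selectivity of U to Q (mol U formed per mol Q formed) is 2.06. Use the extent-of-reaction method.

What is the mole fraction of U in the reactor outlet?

Conversion of P: P consumed = 0.874 × 456 = 398.5 mol = 1ξ₁ + 1ξ₂.
Selectivity: 2ξ₁ / (1ξ₂) = 2.06 → ξ₁ = 1.03 ξ₂.
Substitute: (1·1.03 + 1) ξ₂ = 398.5 → ξ₂ = 196.3 mol, ξ₁ = 202.2 mol.
Outlet amounts (n = n₀ + Σ ν·ξ):
  P: 456 − 1(202.2) − 1(196.3) = 57.46
  R: 987 − 1(202.2) − 1(196.3) = 588.5
  U: 0 + 2(202.2) = 404.4
  Q: 0 + 1(196.3) = 196.3
Total out = 1247 mol; y_U = 404.4 / 1247 = 0.3244.

0.324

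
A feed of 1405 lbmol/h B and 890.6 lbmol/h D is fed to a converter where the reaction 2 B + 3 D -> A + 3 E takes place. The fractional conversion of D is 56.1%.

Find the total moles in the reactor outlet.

D reacted = 0.561 × 890.6 = 499.6 lbmol/h; ν_D = −3, so ξ = 499.6/3 = 166.5 lbmol/h.
Outlet amounts (n = n₀ + ν ξ):
  B: 1405 − 2(166.5) = 1072
  D: 890.6 − 3(166.5) = 391
  A: 0 + 1(166.5) = 166.5
  E: 0 + 3(166.5) = 499.6
Total out = 1072 + 391 + 166.5 + 499.6 = 2129 lbmol/h.

2130 lbmol/h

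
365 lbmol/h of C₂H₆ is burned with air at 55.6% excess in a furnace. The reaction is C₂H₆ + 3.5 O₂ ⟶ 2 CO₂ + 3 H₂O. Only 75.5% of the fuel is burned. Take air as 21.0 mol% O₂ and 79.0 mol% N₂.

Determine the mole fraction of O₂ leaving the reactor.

0.103

Stoichiometric O₂ = 3.5 × 365 = 1278 lbmol/h; O₂ fed = 1278 × 1.556 = 1988 lbmol/h.
N₂ fed = 1988 × 79/21 = 7478 lbmol/h.
Fuel reacted = 0.755 × 365 → ξ = 275.6 lbmol/h.
Outlet (n = n₀ + ν ξ):
  C₂H₆: 365 − 1(275.6) = 89.43
  O₂: 1988 − 3.5(275.6) = 1023
  N₂: 7478 (inert)
  CO₂: 0 + 2(275.6) = 551.1
  H₂O: 0 + 3(275.6) = 826.7
Total out = 9968 lbmol/h; y_O₂ = 1023 / 9968 = 0.1027.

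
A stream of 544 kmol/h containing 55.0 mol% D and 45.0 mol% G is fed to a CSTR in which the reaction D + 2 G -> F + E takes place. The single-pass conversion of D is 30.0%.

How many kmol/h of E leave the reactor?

D reacted = 0.3 × 299.2 = 89.76 kmol/h; ν_D = −1, so ξ = 89.76/1 = 89.76 kmol/h.
Outlet amounts (n = n₀ + ν ξ):
  D: 299.2 − 1(89.76) = 209.4
  G: 244.8 − 2(89.76) = 65.28
  F: 0 + 1(89.76) = 89.76
  E: 0 + 1(89.76) = 89.76

89.8 kmol/h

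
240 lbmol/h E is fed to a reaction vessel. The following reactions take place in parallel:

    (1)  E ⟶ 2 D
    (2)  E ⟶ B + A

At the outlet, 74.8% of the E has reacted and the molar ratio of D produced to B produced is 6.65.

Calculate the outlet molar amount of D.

Conversion of E: E consumed = 0.748 × 240 = 179.5 lbmol/h = 1ξ₁ + 1ξ₂.
Selectivity: 2ξ₁ / (1ξ₂) = 6.65 → ξ₁ = 3.325 ξ₂.
Substitute: (1·3.325 + 1) ξ₂ = 179.5 → ξ₂ = 41.51 lbmol/h, ξ₁ = 138 lbmol/h.
Outlet amounts (n = n₀ + Σ ν·ξ):
  E: 240 − 1(138) − 1(41.51) = 60.48
  D: 0 + 2(138) = 276
  B: 0 + 1(41.51) = 41.51
  A: 0 + 1(41.51) = 41.51

276 lbmol/h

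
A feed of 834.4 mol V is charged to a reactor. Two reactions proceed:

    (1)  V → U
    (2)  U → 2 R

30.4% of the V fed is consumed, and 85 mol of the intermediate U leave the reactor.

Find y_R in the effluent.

0.336

Conversion of V: V consumed = 1ξ₁ = 0.304 × 834.4 → ξ₁ = 253.7 mol.
U balance: n_U = 0 + 1ξ₁ − 1ξ₂ = 85 → ξ₂ = (1·253.7 − 85)/1 = 168.7 mol.
Outlet amounts (n = n₀ + Σ ν·ξ):
  V: 834.4 − 1(253.7) = 580.7
  U: 0 + 1(253.7) − 1(168.7) = 85
  R: 0 + 2(168.7) = 337.3
Total out = 1003 mol; y_R = 337.3 / 1003 = 0.3363.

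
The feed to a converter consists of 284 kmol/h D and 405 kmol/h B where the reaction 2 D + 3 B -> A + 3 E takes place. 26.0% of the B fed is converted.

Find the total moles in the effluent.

654 kmol/h

B reacted = 0.26 × 405 = 105.3 kmol/h; ν_B = −3, so ξ = 105.3/3 = 35.1 kmol/h.
Outlet amounts (n = n₀ + ν ξ):
  D: 284 − 2(35.1) = 213.8
  B: 405 − 3(35.1) = 299.7
  A: 0 + 1(35.1) = 35.1
  E: 0 + 3(35.1) = 105.3
Total out = 213.8 + 299.7 + 35.1 + 105.3 = 653.9 kmol/h.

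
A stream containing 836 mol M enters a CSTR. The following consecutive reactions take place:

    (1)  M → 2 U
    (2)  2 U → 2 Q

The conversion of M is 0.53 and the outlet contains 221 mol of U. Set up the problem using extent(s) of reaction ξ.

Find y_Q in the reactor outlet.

Conversion of M: M consumed = 1ξ₁ = 0.53 × 836 → ξ₁ = 443.1 mol.
U balance: n_U = 0 + 2ξ₁ − 2ξ₂ = 221 → ξ₂ = (2·443.1 − 221)/2 = 332.6 mol.
Outlet amounts (n = n₀ + Σ ν·ξ):
  M: 836 − 1(443.1) = 392.9
  U: 0 + 2(443.1) − 2(332.6) = 221
  Q: 0 + 2(332.6) = 665.2
Total out = 1279 mol; y_Q = 665.2 / 1279 = 0.52.

0.52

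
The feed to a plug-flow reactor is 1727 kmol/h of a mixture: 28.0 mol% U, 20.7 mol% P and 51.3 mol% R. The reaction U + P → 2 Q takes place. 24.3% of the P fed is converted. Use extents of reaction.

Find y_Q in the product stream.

P reacted = 0.243 × 357.5 = 86.87 kmol/h; ν_P = −1, so ξ = 86.87/1 = 86.87 kmol/h.
Outlet amounts (n = n₀ + ν ξ):
  U: 483.6 − 1(86.87) = 396.7
  P: 357.5 − 1(86.87) = 270.6
  Q: 0 + 2(86.87) = 173.7
  R: 886 (inert)
Total out = 1727 kmol/h; y_Q = 173.7 / 1727 = 0.1006.

0.101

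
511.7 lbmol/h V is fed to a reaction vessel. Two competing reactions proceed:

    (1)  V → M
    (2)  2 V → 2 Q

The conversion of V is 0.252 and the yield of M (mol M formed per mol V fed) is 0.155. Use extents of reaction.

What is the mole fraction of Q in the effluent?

Yield of M: 1ξ₁ / 511.7 = 0.155 → ξ₁ = 79.31 lbmol/h.
Conversion of V: 1ξ₁ + 2ξ₂ = 0.252 × 511.7 = 128.9 → ξ₂ = 24.82 lbmol/h.
Outlet amounts (n = n₀ + Σ ν·ξ):
  V: 511.7 − 1(79.31) − 2(24.82) = 382.8
  M: 0 + 1(79.31) = 79.31
  Q: 0 + 2(24.82) = 49.63
Total out = 511.7 lbmol/h; y_Q = 49.63 / 511.7 = 0.097.

0.097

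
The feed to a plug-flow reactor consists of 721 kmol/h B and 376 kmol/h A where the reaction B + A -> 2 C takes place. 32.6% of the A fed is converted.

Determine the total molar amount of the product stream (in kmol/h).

1100 kmol/h

A reacted = 0.326 × 376 = 122.6 kmol/h; ν_A = −1, so ξ = 122.6/1 = 122.6 kmol/h.
Outlet amounts (n = n₀ + ν ξ):
  B: 721 − 1(122.6) = 598.4
  A: 376 − 1(122.6) = 253.4
  C: 0 + 2(122.6) = 245.2
Total out = 598.4 + 253.4 + 245.2 = 1097 kmol/h.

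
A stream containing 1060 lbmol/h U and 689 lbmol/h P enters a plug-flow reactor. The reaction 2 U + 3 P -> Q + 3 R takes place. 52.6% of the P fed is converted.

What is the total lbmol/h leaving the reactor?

P reacted = 0.526 × 689 = 362.4 lbmol/h; ν_P = −3, so ξ = 362.4/3 = 120.8 lbmol/h.
Outlet amounts (n = n₀ + ν ξ):
  U: 1060 − 2(120.8) = 818.4
  P: 689 − 3(120.8) = 326.6
  Q: 0 + 1(120.8) = 120.8
  R: 0 + 3(120.8) = 362.4
Total out = 818.4 + 326.6 + 120.8 + 362.4 = 1628 lbmol/h.

1630 lbmol/h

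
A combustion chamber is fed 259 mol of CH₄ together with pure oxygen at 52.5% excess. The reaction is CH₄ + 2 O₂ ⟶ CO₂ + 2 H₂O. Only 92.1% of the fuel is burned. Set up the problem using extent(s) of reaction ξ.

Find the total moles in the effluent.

Stoichiometric O₂ = 2 × 259 = 518 mol; O₂ fed = 518 × 1.525 = 789.9 mol.
Fuel reacted = 0.921 × 259 → ξ = 238.5 mol.
Outlet (n = n₀ + ν ξ):
  CH₄: 259 − 1(238.5) = 20.46
  O₂: 789.9 − 2(238.5) = 312.9
  CO₂: 0 + 1(238.5) = 238.5
  H₂O: 0 + 2(238.5) = 477.1
Total out = 20.46 + 312.9 + 238.5 + 477.1 = 1049 mol.

1050 mol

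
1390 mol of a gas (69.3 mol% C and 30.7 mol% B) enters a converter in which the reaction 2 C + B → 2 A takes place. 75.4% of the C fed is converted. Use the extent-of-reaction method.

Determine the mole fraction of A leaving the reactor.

C reacted = 0.754 × 963.3 = 726.3 mol; ν_C = −2, so ξ = 726.3/2 = 363.2 mol.
Outlet amounts (n = n₀ + ν ξ):
  C: 963.3 − 2(363.2) = 237
  B: 426.7 − 1(363.2) = 63.58
  A: 0 + 2(363.2) = 726.3
Total out = 1027 mol; y_A = 726.3 / 1027 = 0.7073.

0.707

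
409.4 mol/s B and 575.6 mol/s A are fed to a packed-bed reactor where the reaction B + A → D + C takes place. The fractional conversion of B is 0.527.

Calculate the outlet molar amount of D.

B reacted = 0.527 × 409.4 = 215.8 mol/s; ν_B = −1, so ξ = 215.8/1 = 215.8 mol/s.
Outlet amounts (n = n₀ + ν ξ):
  B: 409.4 − 1(215.8) = 193.6
  A: 575.6 − 1(215.8) = 359.8
  D: 0 + 1(215.8) = 215.8
  C: 0 + 1(215.8) = 215.8

216 mol/s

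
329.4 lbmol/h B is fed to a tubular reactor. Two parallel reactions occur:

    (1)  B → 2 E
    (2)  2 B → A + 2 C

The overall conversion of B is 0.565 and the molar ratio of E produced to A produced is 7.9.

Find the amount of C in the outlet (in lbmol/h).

Conversion of B: B consumed = 0.565 × 329.4 = 186.1 lbmol/h = 1ξ₁ + 2ξ₂.
Selectivity: 2ξ₁ / (1ξ₂) = 7.9 → ξ₁ = 3.95 ξ₂.
Substitute: (1·3.95 + 2) ξ₂ = 186.1 → ξ₂ = 31.28 lbmol/h, ξ₁ = 123.6 lbmol/h.
Outlet amounts (n = n₀ + Σ ν·ξ):
  B: 329.4 − 1(123.6) − 2(31.28) = 143.3
  E: 0 + 2(123.6) = 247.1
  A: 0 + 1(31.28) = 31.28
  C: 0 + 2(31.28) = 62.56

62.6 lbmol/h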